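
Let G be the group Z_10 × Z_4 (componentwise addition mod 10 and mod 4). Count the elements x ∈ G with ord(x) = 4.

An element (a,b) has order lcm(ord(a), ord(b)); count pairs with lcm equal to 4.
Enumerating gives 4 such elements.

4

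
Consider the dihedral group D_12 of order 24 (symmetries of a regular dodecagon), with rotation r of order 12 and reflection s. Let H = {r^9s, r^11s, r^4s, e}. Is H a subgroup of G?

No

Closure fails: r^11s · r^9s = r^2 ∉ H. So H is not a subgroup.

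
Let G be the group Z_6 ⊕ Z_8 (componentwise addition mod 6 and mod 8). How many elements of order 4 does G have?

An element (a,b) has order lcm(ord(a), ord(b)); count pairs with lcm equal to 4.
Enumerating gives 4 such elements.

4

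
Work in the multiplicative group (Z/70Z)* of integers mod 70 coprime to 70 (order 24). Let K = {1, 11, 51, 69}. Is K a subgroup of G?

No

Closure fails: 51 · 69 = 19 ∉ K. So K is not a subgroup.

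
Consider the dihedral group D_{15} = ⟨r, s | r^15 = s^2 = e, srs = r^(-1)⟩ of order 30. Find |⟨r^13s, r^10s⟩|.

10

|⟨r^13s⟩| = 2 and |⟨r^10s⟩| = 2, so |H| is a multiple of lcm(2, 2) = 2 and divides |G| = 30.
Closing under the operation: H = {e, r^3, r^6, r^9, r^12, rs, r^4s, r^7s, r^10s, r^13s}, so |H| = 10.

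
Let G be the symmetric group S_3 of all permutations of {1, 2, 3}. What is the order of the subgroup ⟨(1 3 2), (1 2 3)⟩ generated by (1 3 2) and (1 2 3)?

3

|⟨(1 3 2)⟩| = 3 and |⟨(1 2 3)⟩| = 3, so |H| is a multiple of lcm(3, 3) = 3 and divides |G| = 6.
Closing under the operation: H = {e, (1 2 3), (1 3 2)}, so |H| = 3.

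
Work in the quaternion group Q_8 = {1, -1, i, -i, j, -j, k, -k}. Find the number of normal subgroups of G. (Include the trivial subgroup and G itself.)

6

G has 6 subgroups. Checking conjugation-invariance by order — order 1: 1/1 normal; order 2: 1/1 normal; order 4: 3/3 normal; order 8: 1/1 normal.
Total normal subgroups: 6.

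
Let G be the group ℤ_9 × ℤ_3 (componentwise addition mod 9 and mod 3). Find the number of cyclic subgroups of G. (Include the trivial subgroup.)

Group the elements of G by the cyclic subgroup they generate; each cyclic subgroup of order d accounts for φ(d) elements.
Cyclic subgroups by order — order 1: 1; order 3: 4; order 9: 3.
Total: 8.

8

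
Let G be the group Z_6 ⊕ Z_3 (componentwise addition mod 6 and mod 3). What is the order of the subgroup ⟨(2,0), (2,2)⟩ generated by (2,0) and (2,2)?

|⟨(2,0)⟩| = 3 and |⟨(2,2)⟩| = 3, so |H| is a multiple of lcm(3, 3) = 3 and divides |G| = 18.
Closing under the operation: H = {(0,0), (0,1), (0,2), (2,0), (2,1), (2,2), (4,0), (4,1), (4,2)}, so |H| = 9.

9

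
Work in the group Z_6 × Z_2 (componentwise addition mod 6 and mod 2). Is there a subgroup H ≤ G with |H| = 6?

Yes

6 | 12. A subgroup of order 6 is {(0,0), (0,1), (2,0), (2,1), (4,0), (4,1)}.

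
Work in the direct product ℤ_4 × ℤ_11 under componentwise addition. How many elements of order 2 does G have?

An element (a,b) has order lcm(ord(a), ord(b)); count pairs with lcm equal to 2.
Enumerating gives 1 such elements.

1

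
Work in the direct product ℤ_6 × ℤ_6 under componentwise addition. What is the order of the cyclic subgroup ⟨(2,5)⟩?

The order of (2,5) in Z_6 × Z_6 is lcm(ord(2) in Z_6, ord(5) in Z_6).
ord(2) = 3 and ord(5) = 6, so |⟨(2,5)⟩| = lcm(3, 6) = 6.

6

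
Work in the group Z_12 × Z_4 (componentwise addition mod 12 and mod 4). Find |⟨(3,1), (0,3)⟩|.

16

|⟨(3,1)⟩| = 4 and |⟨(0,3)⟩| = 4, so |H| is a multiple of lcm(4, 4) = 4 and divides |G| = 48.
Closing under the operation: H = {(0,0), (0,1), (0,2), (0,3), (3,0), (3,1), (3,2), (3,3), (6,0), (6,1), (6,2), (6,3), (9,0), (9,1), (9,2), (9,3)}, so |H| = 16.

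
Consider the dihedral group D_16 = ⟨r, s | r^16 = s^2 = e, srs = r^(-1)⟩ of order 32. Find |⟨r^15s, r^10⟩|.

|⟨r^15s⟩| = 2 and |⟨r^10⟩| = 8, so |H| is a multiple of lcm(2, 8) = 8 and divides |G| = 32.
Closing under the operation: H = {e, r^2, r^4, r^6, r^8, r^10, r^12, r^14, rs, r^3s, r^5s, r^7s, r^9s, r^11s, r^13s, r^15s}, so |H| = 16.

16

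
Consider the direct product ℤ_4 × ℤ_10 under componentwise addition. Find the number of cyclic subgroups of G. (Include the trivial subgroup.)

A cyclic subgroup of order d is generated by each of its φ(d) elements of order d, so the cyclic subgroups of order d number (#elements of order d)/φ(d).
Cyclic subgroups by order — order 1: 1; order 2: 3; order 4: 2; order 5: 1; order 10: 3; order 20: 2.
Total: 12.

12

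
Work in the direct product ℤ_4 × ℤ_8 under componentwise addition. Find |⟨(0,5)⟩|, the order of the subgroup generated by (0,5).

The order of (0,5) in Z_4 × Z_8 is lcm(ord(0) in Z_4, ord(5) in Z_8).
ord(0) = 1 and ord(5) = 8, so |⟨(0,5)⟩| = lcm(1, 8) = 8.

8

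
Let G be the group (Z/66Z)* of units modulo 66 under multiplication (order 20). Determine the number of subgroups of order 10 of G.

3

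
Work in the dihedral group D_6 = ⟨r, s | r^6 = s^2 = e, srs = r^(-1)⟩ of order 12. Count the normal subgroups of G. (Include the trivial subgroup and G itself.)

G has 16 subgroups. Checking conjugation-invariance by order — order 1: 1/1 normal; order 2: 1/7 normal; order 3: 1/1 normal; order 4: 0/3 normal; order 6: 3/3 normal; order 12: 1/1 normal.
Total normal subgroups: 7.

7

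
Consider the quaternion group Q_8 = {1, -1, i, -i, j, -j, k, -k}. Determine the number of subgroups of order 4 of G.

|G| = 8 and 4 | 8, so subgroups of order 4 are possible by Lagrange.
The subgroups of order 4 are: {1, -1, i, -i}; {1, -1, j, -j}; {1, -1, k, -k}.
So G has 3 subgroups of order 4.

3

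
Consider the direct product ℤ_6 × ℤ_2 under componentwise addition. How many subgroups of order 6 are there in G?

3

|G| = 12 and 6 | 12, so subgroups of order 6 are possible by Lagrange.
The subgroups of order 6 are: {(0,0), (0,1), (2,0), (2,1), (4,0), (4,1)}; {(0,0), (1,0), (2,0), (3,0), (4,0), (5,0)}; {(0,0), (1,1), (2,0), (3,1), (4,0), (5,1)}.
So G has 3 subgroups of order 6.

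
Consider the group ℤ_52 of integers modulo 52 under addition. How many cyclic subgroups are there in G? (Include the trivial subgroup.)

Group the elements of G by the cyclic subgroup they generate; each cyclic subgroup of order d accounts for φ(d) elements.
Cyclic subgroups by order — order 1: 1; order 2: 1; order 4: 1; order 13: 1; order 26: 1; order 52: 1.
Total: 6.

6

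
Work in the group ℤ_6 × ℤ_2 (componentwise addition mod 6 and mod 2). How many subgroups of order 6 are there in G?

|G| = 12 and 6 | 12, so subgroups of order 6 are possible by Lagrange.
The subgroups of order 6 are: {(0,0), (0,1), (2,0), (2,1), (4,0), (4,1)}; {(0,0), (1,0), (2,0), (3,0), (4,0), (5,0)}; {(0,0), (1,1), (2,0), (3,1), (4,0), (5,1)}.
So G has 3 subgroups of order 6.

3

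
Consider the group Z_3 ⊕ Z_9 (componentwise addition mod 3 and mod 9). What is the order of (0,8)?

9

The order of (0,8) in Z_3 × Z_9 is lcm(ord(0) in Z_3, ord(8) in Z_9).
ord(0) = 1 and ord(8) = 9, so |⟨(0,8)⟩| = lcm(1, 9) = 9.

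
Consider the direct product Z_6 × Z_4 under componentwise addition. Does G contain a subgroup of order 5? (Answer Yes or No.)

5 does not divide |G| = 24, so by Lagrange no subgroup of order 5 exists.

No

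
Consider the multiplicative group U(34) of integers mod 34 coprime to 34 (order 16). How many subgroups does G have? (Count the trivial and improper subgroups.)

|G| = 16, so by Lagrange every subgroup order divides 16. Divisors: 1, 2, 4, 8, 16.
Subgroups by order — order 1: 1; order 2: 1; order 4: 1; order 8: 1; order 16: 1.
Total: 1 + 1 + 1 + 1 + 1 = 5.

5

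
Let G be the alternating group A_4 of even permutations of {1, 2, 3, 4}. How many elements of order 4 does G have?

No element of G has order 4 (even though 4 | 12).

0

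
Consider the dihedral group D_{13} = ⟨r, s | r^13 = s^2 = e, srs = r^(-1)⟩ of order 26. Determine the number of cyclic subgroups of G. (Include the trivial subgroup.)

A cyclic subgroup of order d is generated by each of its φ(d) elements of order d, so the cyclic subgroups of order d number (#elements of order d)/φ(d).
Cyclic subgroups by order — order 1: 1; order 2: 13; order 13: 1.
Total: 15.

15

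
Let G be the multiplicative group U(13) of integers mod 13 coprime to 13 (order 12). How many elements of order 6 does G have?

2

The elements of order 6 are: 4, 10.
That's 2.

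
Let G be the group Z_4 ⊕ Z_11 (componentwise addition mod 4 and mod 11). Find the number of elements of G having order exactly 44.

An element (a,b) has order lcm(ord(a), ord(b)); count pairs with lcm equal to 44.
Enumerating gives 20 such elements.

20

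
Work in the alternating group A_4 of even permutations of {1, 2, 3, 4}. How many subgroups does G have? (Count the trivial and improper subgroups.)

|G| = 12, so by Lagrange every subgroup order divides 12. Divisors: 1, 2, 3, 4, 6, 12.
Subgroups by order — order 1: 1; order 2: 3; order 3: 4; order 4: 1; order 6: 0; order 12: 1.
Total: 1 + 3 + 4 + 1 + 0 + 1 = 10.

10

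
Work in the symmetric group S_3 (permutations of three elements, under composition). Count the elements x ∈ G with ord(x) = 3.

2

The elements of order 3 are: (1 2 3), (1 3 2).
That's 2.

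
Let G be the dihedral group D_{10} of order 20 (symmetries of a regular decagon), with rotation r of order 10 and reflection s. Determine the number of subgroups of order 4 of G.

5

|G| = 20 and 4 | 20, so subgroups of order 4 are possible by Lagrange.
The subgroups of order 4 are: {e, r^5, r^2s, r^7s}; {e, r^5, r^3s, r^8s}; {e, r^5, r^4s, r^9s}; {e, r^5, s, r^5s}; … (5 in all).
So G has 5 subgroups of order 4.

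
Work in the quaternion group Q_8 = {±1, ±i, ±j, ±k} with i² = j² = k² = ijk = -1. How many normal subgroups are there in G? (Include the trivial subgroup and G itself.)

6

G has 6 subgroups. Checking conjugation-invariance by order — order 1: 1/1 normal; order 2: 1/1 normal; order 4: 3/3 normal; order 8: 1/1 normal.
Total normal subgroups: 6.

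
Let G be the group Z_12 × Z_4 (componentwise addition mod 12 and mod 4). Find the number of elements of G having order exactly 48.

An element (a,b) has order lcm(ord(a), ord(b)); count pairs with lcm equal to 48.
Enumerating gives 0 such elements.

0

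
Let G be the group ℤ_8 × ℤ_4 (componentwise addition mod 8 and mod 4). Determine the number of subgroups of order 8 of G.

|G| = 32 and 8 | 32, so subgroups of order 8 are possible by Lagrange.
The subgroups of order 8 are: {(0,0), (0,1), (0,2), (0,3), (4,0), (4,1), (4,2), (4,3)}; {(0,0), (0,2), (2,0), (2,2), (4,0), (4,2), (6,0), (6,2)}; {(0,0), (0,2), (2,1), (2,3), (4,0), (4,2), (6,1), (6,3)}; {(0,0), (1,0), (2,0), (3,0), (4,0), (5,0), (6,0), (7,0)}; … (7 in all).
So G has 7 subgroups of order 8.

7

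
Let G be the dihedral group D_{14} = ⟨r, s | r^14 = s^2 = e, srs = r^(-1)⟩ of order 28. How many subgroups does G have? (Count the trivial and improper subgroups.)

28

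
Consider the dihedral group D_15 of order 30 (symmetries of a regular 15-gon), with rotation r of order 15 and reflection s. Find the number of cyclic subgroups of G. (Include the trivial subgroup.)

Each element a generates a cyclic subgroup ⟨a⟩; distinct elements may generate the same one (a cyclic group of order d has φ(d) generators).
Cyclic subgroups by order — order 1: 1; order 2: 15; order 3: 1; order 5: 1; order 15: 1.
Total: 19.

19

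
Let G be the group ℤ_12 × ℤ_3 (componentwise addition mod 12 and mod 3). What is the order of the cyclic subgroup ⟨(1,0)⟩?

12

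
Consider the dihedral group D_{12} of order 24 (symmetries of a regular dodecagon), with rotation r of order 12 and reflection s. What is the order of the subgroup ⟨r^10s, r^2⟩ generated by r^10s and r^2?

|⟨r^10s⟩| = 2 and |⟨r^2⟩| = 6, so |H| is a multiple of lcm(2, 6) = 6 and divides |G| = 24.
Closing under the operation: H = {e, r^2, r^4, r^6, r^8, r^10, s, r^2s, r^4s, r^6s, r^8s, r^10s}, so |H| = 12.

12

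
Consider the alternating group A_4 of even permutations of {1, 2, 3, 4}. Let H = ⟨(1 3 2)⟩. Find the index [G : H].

4

|⟨(1 3 2)⟩| = 3 and |G| = 12.
By Lagrange, [G : H] = |G|/|H| = 12/3 = 4.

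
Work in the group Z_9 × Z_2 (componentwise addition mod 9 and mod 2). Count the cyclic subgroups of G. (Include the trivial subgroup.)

Each element a generates a cyclic subgroup ⟨a⟩; distinct elements may generate the same one (a cyclic group of order d has φ(d) generators).
Cyclic subgroups by order — order 1: 1; order 2: 1; order 3: 1; order 6: 1; order 9: 1; order 18: 1.
Total: 6.

6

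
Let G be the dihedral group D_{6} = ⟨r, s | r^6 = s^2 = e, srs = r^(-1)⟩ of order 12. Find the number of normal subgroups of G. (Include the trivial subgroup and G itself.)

7

G has 16 subgroups. Checking conjugation-invariance by order — order 1: 1/1 normal; order 2: 1/7 normal; order 3: 1/1 normal; order 4: 0/3 normal; order 6: 3/3 normal; order 12: 1/1 normal.
Total normal subgroups: 7.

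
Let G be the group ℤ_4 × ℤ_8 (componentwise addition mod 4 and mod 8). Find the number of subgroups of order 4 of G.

7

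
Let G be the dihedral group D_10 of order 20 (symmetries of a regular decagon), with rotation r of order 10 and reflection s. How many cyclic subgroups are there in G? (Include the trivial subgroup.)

14

Each element a generates a cyclic subgroup ⟨a⟩; distinct elements may generate the same one (a cyclic group of order d has φ(d) generators).
Cyclic subgroups by order — order 1: 1; order 2: 11; order 5: 1; order 10: 1.
Total: 14.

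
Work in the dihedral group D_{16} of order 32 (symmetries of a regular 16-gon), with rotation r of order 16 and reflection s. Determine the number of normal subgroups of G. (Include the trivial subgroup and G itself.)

8

G has 36 subgroups. Checking conjugation-invariance by order — order 1: 1/1 normal; order 2: 1/17 normal; order 4: 1/9 normal; order 8: 1/5 normal; order 16: 3/3 normal; order 32: 1/1 normal.
Total normal subgroups: 8.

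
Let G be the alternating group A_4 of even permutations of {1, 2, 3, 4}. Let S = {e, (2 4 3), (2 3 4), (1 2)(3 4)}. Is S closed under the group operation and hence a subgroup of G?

Closure fails: (2 4 3) ∘ (1 2)(3 4) = (1 4 2) ∉ S. So S is not a subgroup.

No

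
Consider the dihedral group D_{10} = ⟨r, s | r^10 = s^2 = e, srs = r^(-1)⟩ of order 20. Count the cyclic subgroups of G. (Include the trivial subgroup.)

14

Each element a generates a cyclic subgroup ⟨a⟩; distinct elements may generate the same one (a cyclic group of order d has φ(d) generators).
Cyclic subgroups by order — order 1: 1; order 2: 11; order 5: 1; order 10: 1.
Total: 14.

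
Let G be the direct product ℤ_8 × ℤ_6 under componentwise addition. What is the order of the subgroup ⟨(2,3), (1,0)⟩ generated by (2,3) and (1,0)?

16

|⟨(2,3)⟩| = 4 and |⟨(1,0)⟩| = 8, so |H| is a multiple of lcm(4, 8) = 8 and divides |G| = 48.
Closing under the operation: H = {(0,0), (0,3), (1,0), (1,3), (2,0), (2,3), (3,0), (3,3), (4,0), (4,3), (5,0), (5,3), (6,0), (6,3), (7,0), (7,3)}, so |H| = 16.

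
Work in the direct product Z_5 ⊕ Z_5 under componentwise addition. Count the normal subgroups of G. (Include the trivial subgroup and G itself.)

8

G is abelian, so every subgroup is normal.
G has 8 subgroups in total, hence 8 normal subgroups.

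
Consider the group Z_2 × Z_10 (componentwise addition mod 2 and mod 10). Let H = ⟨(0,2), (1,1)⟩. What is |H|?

|⟨(0,2)⟩| = 5 and |⟨(1,1)⟩| = 10, so |H| is a multiple of lcm(5, 10) = 10 and divides |G| = 20.
Closing under the operation: H = {(0,0), (0,2), (0,4), (0,6), (0,8), (1,1), (1,3), (1,5), (1,7), (1,9)}, so |H| = 10.

10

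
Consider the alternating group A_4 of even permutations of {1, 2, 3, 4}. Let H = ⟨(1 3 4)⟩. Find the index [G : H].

4

|⟨(1 3 4)⟩| = 3 and |G| = 12.
By Lagrange, [G : H] = |G|/|H| = 12/3 = 4.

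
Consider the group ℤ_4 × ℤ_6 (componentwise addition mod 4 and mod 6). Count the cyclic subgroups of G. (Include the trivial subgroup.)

A cyclic subgroup of order d is generated by each of its φ(d) elements of order d, so the cyclic subgroups of order d number (#elements of order d)/φ(d).
Cyclic subgroups by order — order 1: 1; order 2: 3; order 3: 1; order 4: 2; order 6: 3; order 12: 2.
Total: 12.

12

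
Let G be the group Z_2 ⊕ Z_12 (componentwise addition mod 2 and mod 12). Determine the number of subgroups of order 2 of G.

|G| = 24 and 2 | 24, so subgroups of order 2 are possible by Lagrange.
The subgroups of order 2 are: {(0,0), (0,6)}; {(0,0), (1,0)}; {(0,0), (1,6)}.
So G has 3 subgroups of order 2.

3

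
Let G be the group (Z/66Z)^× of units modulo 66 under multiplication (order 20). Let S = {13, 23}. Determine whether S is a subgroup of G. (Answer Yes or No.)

No

The identity 1 ∉ S, so S is not a subgroup.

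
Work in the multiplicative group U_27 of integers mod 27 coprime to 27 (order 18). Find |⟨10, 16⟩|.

|⟨10⟩| = 3 and |⟨16⟩| = 9, so |H| is a multiple of lcm(3, 9) = 9 and divides |G| = 18.
Closing under the operation: H = {1, 4, 7, 10, 13, 16, 19, 22, 25}, so |H| = 9.

9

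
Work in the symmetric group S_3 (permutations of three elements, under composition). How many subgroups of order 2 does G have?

3

|G| = 6 and 2 | 6, so subgroups of order 2 are possible by Lagrange.
The subgroups of order 2 are: {e, (1 2)}; {e, (1 3)}; {e, (2 3)}.
So G has 3 subgroups of order 2.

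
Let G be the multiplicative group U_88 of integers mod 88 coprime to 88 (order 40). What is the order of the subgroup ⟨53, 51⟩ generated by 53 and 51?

|⟨53⟩| = 10 and |⟨51⟩| = 10, so |H| is a multiple of lcm(10, 10) = 10 and divides |G| = 40.
Closing under the operation: H = {1, 5, 7, 9, 19, 25, 35, 37, 39, 43, 45, 49, 51, 53, 63, 69, 79, 81, 83, 87}, so |H| = 20.

20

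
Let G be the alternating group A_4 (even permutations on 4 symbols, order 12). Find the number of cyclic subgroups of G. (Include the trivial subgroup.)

Group the elements of G by the cyclic subgroup they generate; each cyclic subgroup of order d accounts for φ(d) elements.
Cyclic subgroups by order — order 1: 1; order 2: 3; order 3: 4.
Total: 8.

8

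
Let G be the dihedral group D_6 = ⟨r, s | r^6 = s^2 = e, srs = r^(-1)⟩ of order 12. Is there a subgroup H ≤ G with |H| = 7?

No

7 does not divide |G| = 12, so by Lagrange no subgroup of order 7 exists.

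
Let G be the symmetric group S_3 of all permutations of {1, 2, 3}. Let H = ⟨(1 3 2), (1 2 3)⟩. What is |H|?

|⟨(1 3 2)⟩| = 3 and |⟨(1 2 3)⟩| = 3, so |H| is a multiple of lcm(3, 3) = 3 and divides |G| = 6.
Closing under the operation: H = {e, (1 2 3), (1 3 2)}, so |H| = 3.

3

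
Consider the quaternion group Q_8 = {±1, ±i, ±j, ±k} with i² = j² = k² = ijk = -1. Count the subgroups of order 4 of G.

|G| = 8 and 4 | 8, so subgroups of order 4 are possible by Lagrange.
The subgroups of order 4 are: {1, -1, i, -i}; {1, -1, j, -j}; {1, -1, k, -k}.
So G has 3 subgroups of order 4.

3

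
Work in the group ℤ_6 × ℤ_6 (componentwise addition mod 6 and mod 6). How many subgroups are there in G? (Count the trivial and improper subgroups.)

|G| = 36, so by Lagrange every subgroup order divides 36. Divisors: 1, 2, 3, 4, 6, 9, 12, 18, 36.
Subgroups by order — order 1: 1; order 2: 3; order 3: 4; order 4: 1; order 6: 12; order 9: 1; order 12: 4; order 18: 3; order 36: 1.
Total: 1 + 3 + 4 + 1 + 12 + 1 + 4 + 3 + 1 = 30.

30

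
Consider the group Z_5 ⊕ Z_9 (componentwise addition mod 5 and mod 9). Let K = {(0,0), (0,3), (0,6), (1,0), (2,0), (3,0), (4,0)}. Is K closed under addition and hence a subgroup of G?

No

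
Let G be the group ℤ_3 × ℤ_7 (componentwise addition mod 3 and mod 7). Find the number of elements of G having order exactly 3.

An element (a,b) has order lcm(ord(a), ord(b)); count pairs with lcm equal to 3.
Enumerating gives 2 such elements.

2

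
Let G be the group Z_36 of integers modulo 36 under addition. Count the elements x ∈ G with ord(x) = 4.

In a cyclic group of order 36, the number of elements of order d (for d | 36) is φ(d).
φ(4) = 2.

2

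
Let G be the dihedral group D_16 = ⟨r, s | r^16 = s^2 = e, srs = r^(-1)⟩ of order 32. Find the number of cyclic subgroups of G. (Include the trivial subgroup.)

21

Each element a generates a cyclic subgroup ⟨a⟩; distinct elements may generate the same one (a cyclic group of order d has φ(d) generators).
Cyclic subgroups by order — order 1: 1; order 2: 17; order 4: 1; order 8: 1; order 16: 1.
Total: 21.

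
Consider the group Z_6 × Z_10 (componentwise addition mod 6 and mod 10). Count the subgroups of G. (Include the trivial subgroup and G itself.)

20

|G| = 60, so by Lagrange every subgroup order divides 60. Divisors: 1, 2, 3, 4, 5, 6, 10, 12, 15, 20, 30, 60.
Subgroups by order — order 1: 1; order 2: 3; order 3: 1; order 4: 1; order 5: 1; order 6: 3; order 10: 3; order 12: 1; order 15: 1; order 20: 1; order 30: 3; order 60: 1.
Total: 1 + 3 + 1 + 1 + 1 + 3 + 3 + 1 + 1 + 1 + 3 + 1 = 20.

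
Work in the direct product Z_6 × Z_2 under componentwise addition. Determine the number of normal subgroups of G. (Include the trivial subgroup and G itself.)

10

G is abelian, so every subgroup is normal.
G has 10 subgroups in total, hence 10 normal subgroups.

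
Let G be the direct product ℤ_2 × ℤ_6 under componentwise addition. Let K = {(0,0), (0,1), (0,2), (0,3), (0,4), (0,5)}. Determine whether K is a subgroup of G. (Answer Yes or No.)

|K| = 6 divides |G| = 12, consistent with Lagrange.
K contains the identity, every element's inverse is in K, and K is closed under +: it is a subgroup.
In fact K = ⟨(0,1)⟩.

Yes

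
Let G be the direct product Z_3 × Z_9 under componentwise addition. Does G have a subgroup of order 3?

3 | 27. A subgroup of order 3 is {(0,0), (0,3), (0,6)}.

Yes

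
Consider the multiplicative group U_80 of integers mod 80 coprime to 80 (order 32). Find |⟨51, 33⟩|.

16

|⟨51⟩| = 4 and |⟨33⟩| = 4, so |H| is a multiple of lcm(4, 4) = 4 and divides |G| = 32.
Closing under the operation: H = {1, 3, 9, 11, 17, 19, 27, 33, 41, 43, 49, 51, 57, 59, 67, 73}, so |H| = 16.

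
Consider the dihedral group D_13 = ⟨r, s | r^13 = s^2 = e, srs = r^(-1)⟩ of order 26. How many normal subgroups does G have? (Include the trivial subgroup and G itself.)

3

G has 16 subgroups. Checking conjugation-invariance by order — order 1: 1/1 normal; order 2: 0/13 normal; order 13: 1/1 normal; order 26: 1/1 normal.
Total normal subgroups: 3.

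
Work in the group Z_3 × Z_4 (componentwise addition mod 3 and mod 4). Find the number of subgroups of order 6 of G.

1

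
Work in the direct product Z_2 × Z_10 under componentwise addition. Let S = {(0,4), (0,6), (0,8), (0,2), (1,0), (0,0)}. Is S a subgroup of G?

No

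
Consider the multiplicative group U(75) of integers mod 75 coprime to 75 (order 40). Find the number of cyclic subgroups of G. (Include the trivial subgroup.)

12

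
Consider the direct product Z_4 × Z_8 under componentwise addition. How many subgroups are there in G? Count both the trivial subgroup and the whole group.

22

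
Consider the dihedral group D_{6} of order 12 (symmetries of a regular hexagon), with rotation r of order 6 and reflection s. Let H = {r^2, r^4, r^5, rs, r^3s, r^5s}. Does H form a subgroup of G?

No

The identity e ∉ H, so H is not a subgroup.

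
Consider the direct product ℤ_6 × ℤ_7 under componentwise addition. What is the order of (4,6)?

21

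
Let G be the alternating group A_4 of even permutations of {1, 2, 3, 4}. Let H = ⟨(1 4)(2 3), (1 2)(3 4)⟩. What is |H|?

|⟨(1 4)(2 3)⟩| = 2 and |⟨(1 2)(3 4)⟩| = 2, so |H| is a multiple of lcm(2, 2) = 2 and divides |G| = 12.
Closing under the operation: H = {e, (1 2)(3 4), (1 3)(2 4), (1 4)(2 3)}, so |H| = 4.

4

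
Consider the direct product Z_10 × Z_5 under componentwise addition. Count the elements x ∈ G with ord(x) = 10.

An element (a,b) has order lcm(ord(a), ord(b)); count pairs with lcm equal to 10.
Enumerating gives 24 such elements.

24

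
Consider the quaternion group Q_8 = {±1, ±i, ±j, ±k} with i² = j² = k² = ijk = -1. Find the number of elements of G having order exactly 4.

6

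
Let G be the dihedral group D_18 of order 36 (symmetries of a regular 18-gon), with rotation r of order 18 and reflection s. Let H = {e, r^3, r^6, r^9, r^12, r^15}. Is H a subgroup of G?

Yes

|H| = 6 divides |G| = 36, consistent with Lagrange.
H contains the identity, every element's inverse is in H, and H is closed under ·: it is a subgroup.
In fact H = ⟨r^15⟩.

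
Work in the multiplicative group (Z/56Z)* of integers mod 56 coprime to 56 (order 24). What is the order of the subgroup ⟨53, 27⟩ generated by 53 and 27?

12

|⟨53⟩| = 6 and |⟨27⟩| = 2, so |H| is a multiple of lcm(6, 2) = 6 and divides |G| = 24.
Closing under the operation: H = {1, 3, 9, 19, 25, 27, 29, 31, 37, 47, 53, 55}, so |H| = 12.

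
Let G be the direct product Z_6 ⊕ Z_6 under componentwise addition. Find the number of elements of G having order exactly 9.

An element (a,b) has order lcm(ord(a), ord(b)); count pairs with lcm equal to 9.
Enumerating gives 0 such elements.

0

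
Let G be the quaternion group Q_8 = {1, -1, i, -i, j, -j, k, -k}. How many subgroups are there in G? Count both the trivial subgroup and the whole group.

6

|G| = 8, so by Lagrange every subgroup order divides 8. Divisors: 1, 2, 4, 8.
Subgroups by order — order 1: 1; order 2: 1; order 4: 3; order 8: 1.
Total: 1 + 1 + 3 + 1 = 6.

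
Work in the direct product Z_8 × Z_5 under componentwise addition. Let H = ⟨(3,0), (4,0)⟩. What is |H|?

|⟨(3,0)⟩| = 8 and |⟨(4,0)⟩| = 2, so |H| is a multiple of lcm(8, 2) = 8 and divides |G| = 40.
Closing under the operation: H = {(0,0), (1,0), (2,0), (3,0), (4,0), (5,0), (6,0), (7,0)}, so |H| = 8.

8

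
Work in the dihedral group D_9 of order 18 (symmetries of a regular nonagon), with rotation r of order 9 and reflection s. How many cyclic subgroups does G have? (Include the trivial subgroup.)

12

A cyclic subgroup of order d is generated by each of its φ(d) elements of order d, so the cyclic subgroups of order d number (#elements of order d)/φ(d).
Cyclic subgroups by order — order 1: 1; order 2: 9; order 3: 1; order 9: 1.
Total: 12.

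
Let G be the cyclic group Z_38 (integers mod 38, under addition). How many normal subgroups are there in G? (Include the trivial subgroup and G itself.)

4

G is abelian, so every subgroup is normal.
G has 4 subgroups in total, hence 4 normal subgroups.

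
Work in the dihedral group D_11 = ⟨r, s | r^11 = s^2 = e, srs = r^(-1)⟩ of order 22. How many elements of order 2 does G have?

11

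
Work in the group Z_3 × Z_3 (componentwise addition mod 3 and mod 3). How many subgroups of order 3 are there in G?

4

|G| = 9 and 3 | 9, so subgroups of order 3 are possible by Lagrange.
The subgroups of order 3 are: {(0,0), (0,1), (0,2)}; {(0,0), (1,0), (2,0)}; {(0,0), (1,1), (2,2)}; {(0,0), (1,2), (2,1)}.
So G has 4 subgroups of order 3.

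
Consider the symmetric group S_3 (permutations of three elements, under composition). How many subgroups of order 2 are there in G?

3

|G| = 6 and 2 | 6, so subgroups of order 2 are possible by Lagrange.
The subgroups of order 2 are: {e, (1 2)}; {e, (1 3)}; {e, (2 3)}.
So G has 3 subgroups of order 2.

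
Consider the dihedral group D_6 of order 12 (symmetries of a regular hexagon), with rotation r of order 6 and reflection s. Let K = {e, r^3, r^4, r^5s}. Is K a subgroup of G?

r^4 ∈ K but its inverse r^2 ∉ K, so K is not a subgroup.

No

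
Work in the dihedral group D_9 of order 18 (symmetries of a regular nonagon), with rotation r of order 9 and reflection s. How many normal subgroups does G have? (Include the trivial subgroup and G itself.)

4

G has 16 subgroups. Checking conjugation-invariance by order — order 1: 1/1 normal; order 2: 0/9 normal; order 3: 1/1 normal; order 6: 0/3 normal; order 9: 1/1 normal; order 18: 1/1 normal.
Total normal subgroups: 4.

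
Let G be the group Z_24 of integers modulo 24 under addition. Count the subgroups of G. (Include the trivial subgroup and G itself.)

8

A cyclic group of order 24 has exactly one subgroup for each divisor of 24.
Divisors of 24: 1, 2, 3, 4, 6, 8, 12, 24.
So Z_24 has 8 subgroups.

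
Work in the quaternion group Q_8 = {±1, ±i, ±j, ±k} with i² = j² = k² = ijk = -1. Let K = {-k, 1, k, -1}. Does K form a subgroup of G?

Yes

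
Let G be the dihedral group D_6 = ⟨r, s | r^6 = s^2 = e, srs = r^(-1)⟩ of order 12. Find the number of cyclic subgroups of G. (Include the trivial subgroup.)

10

Each element a generates a cyclic subgroup ⟨a⟩; distinct elements may generate the same one (a cyclic group of order d has φ(d) generators).
Cyclic subgroups by order — order 1: 1; order 2: 7; order 3: 1; order 6: 1.
Total: 10.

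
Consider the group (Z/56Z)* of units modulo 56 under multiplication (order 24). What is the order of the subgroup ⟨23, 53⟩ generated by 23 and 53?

12

|⟨23⟩| = 6 and |⟨53⟩| = 6, so |H| is a multiple of lcm(6, 6) = 6 and divides |G| = 24.
Closing under the operation: H = {1, 9, 11, 15, 23, 25, 29, 37, 39, 43, 51, 53}, so |H| = 12.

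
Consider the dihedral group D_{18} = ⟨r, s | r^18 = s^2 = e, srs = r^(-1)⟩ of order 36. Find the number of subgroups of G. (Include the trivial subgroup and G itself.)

45

|G| = 36, so by Lagrange every subgroup order divides 36. Divisors: 1, 2, 3, 4, 6, 9, 12, 18, 36.
Subgroups by order — order 1: 1; order 2: 19; order 3: 1; order 4: 9; order 6: 7; order 9: 1; order 12: 3; order 18: 3; order 36: 1.
Total: 1 + 19 + 1 + 9 + 7 + 1 + 3 + 3 + 1 = 45.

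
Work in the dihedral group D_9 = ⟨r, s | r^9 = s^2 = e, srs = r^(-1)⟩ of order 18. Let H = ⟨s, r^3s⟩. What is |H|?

6

|⟨s⟩| = 2 and |⟨r^3s⟩| = 2, so |H| is a multiple of lcm(2, 2) = 2 and divides |G| = 18.
Closing under the operation: H = {e, r^3, r^6, s, r^3s, r^6s}, so |H| = 6.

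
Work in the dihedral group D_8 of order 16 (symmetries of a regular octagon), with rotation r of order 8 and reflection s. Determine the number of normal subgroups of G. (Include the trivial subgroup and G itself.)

7

G has 19 subgroups. Checking conjugation-invariance by order — order 1: 1/1 normal; order 2: 1/9 normal; order 4: 1/5 normal; order 8: 3/3 normal; order 16: 1/1 normal.
Total normal subgroups: 7.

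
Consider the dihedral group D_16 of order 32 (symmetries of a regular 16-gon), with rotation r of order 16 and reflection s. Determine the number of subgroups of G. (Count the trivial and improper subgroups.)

36

|G| = 32, so by Lagrange every subgroup order divides 32. Divisors: 1, 2, 4, 8, 16, 32.
Subgroups by order — order 1: 1; order 2: 17; order 4: 9; order 8: 5; order 16: 3; order 32: 1.
Total: 1 + 17 + 9 + 5 + 3 + 1 = 36.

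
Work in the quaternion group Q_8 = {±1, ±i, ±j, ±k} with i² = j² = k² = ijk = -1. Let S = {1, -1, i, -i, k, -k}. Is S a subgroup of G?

|S| = 6 does not divide |G| = 8, so by Lagrange S is not a subgroup.

No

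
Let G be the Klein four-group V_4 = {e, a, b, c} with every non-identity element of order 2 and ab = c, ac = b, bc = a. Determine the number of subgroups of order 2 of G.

|G| = 4 and 2 | 4, so subgroups of order 2 are possible by Lagrange.
The subgroups of order 2 are: {e, a}; {e, b}; {e, c}.
So G has 3 subgroups of order 2.

3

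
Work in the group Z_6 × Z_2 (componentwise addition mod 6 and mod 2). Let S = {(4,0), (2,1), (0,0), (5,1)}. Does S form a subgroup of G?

No

(5,1) ∈ S but its inverse (1,1) ∉ S, so S is not a subgroup.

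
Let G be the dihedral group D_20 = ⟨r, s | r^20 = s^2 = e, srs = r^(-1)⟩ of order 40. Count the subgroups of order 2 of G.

21

|G| = 40 and 2 | 40, so subgroups of order 2 are possible by Lagrange.
The subgroups of order 2 are: {e, r^10}; {e, r^10s}; {e, r^11s}; {e, r^12s}; … (21 in all).
So G has 21 subgroups of order 2.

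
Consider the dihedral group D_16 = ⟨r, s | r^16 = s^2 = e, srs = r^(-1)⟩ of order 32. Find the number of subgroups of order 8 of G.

5

|G| = 32 and 8 | 32, so subgroups of order 8 are possible by Lagrange.
The subgroups of order 8 are: {e, r^2, r^4, r^6, r^8, r^10, r^12, r^14}; {e, r^4, r^8, r^12, r^2s, r^6s, r^10s, r^14s}; {e, r^4, r^8, r^12, r^3s, r^7s, r^11s, r^15s}; {e, r^4, r^8, r^12, s, r^4s, r^8s, r^12s}; … (5 in all).
So G has 5 subgroups of order 8.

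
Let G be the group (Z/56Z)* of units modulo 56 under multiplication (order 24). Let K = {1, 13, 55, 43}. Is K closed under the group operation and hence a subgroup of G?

|K| = 4 divides |G| = 24, consistent with Lagrange.
K contains the identity, every element's inverse is in K, and K is closed under ·: it is a subgroup.

Yes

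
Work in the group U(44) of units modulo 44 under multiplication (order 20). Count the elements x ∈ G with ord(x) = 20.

0

No element of G has order 20 (even though 20 | 20).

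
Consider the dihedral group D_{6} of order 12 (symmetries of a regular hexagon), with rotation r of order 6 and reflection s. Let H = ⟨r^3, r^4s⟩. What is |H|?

4

|⟨r^3⟩| = 2 and |⟨r^4s⟩| = 2, so |H| is a multiple of lcm(2, 2) = 2 and divides |G| = 12.
Closing under the operation: H = {e, r^3, rs, r^4s}, so |H| = 4.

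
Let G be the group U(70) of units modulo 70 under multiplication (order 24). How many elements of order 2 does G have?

3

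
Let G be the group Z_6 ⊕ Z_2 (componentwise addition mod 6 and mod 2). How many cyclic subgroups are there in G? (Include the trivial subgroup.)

8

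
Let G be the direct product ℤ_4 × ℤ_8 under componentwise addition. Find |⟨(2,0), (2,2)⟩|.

|⟨(2,0)⟩| = 2 and |⟨(2,2)⟩| = 4, so |H| is a multiple of lcm(2, 4) = 4 and divides |G| = 32.
Closing under the operation: H = {(0,0), (0,2), (0,4), (0,6), (2,0), (2,2), (2,4), (2,6)}, so |H| = 8.

8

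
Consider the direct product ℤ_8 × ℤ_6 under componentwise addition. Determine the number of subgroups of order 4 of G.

|G| = 48 and 4 | 48, so subgroups of order 4 are possible by Lagrange.
The subgroups of order 4 are: {(0,0), (0,3), (4,0), (4,3)}; {(0,0), (2,0), (4,0), (6,0)}; {(0,0), (2,3), (4,0), (6,3)}.
So G has 3 subgroups of order 4.

3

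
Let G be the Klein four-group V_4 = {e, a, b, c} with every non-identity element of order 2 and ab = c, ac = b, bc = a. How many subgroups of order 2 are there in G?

|G| = 4 and 2 | 4, so subgroups of order 2 are possible by Lagrange.
The subgroups of order 2 are: {e, a}; {e, b}; {e, c}.
So G has 3 subgroups of order 2.

3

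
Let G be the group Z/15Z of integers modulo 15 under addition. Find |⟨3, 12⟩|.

5

|⟨3⟩| = 5 and |⟨12⟩| = 5, so |H| is a multiple of lcm(5, 5) = 5 and divides |G| = 15.
Closing under the operation: H = {0, 3, 6, 9, 12}, so |H| = 5.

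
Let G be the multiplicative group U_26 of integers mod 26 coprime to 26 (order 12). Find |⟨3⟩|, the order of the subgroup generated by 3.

Compute successive powers of 3 mod 26: 3, 9, 1; 3^3 ≡ 1 (mod 26).
So |⟨3⟩| = 3.

3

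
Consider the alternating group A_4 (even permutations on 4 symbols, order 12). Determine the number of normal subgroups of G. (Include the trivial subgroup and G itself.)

G has 10 subgroups. Checking conjugation-invariance by order — order 1: 1/1 normal; order 2: 0/3 normal; order 3: 0/4 normal; order 4: 1/1 normal; order 12: 1/1 normal.
Total normal subgroups: 3.

3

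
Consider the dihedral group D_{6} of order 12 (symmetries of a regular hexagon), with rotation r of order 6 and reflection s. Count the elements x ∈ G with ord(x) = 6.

The elements of order 6 are: r, r^5.
That's 2.

2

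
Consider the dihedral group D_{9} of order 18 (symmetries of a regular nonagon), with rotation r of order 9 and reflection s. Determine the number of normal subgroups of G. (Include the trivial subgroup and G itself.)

4

G has 16 subgroups. Checking conjugation-invariance by order — order 1: 1/1 normal; order 2: 0/9 normal; order 3: 1/1 normal; order 6: 0/3 normal; order 9: 1/1 normal; order 18: 1/1 normal.
Total normal subgroups: 4.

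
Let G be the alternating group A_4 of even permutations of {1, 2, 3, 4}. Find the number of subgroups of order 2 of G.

3

|G| = 12 and 2 | 12, so subgroups of order 2 are possible by Lagrange.
The subgroups of order 2 are: {e, (1 2)(3 4)}; {e, (1 3)(2 4)}; {e, (1 4)(2 3)}.
So G has 3 subgroups of order 2.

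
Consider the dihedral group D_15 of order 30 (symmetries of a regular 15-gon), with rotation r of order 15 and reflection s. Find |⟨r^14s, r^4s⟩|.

|⟨r^14s⟩| = 2 and |⟨r^4s⟩| = 2, so |H| is a multiple of lcm(2, 2) = 2 and divides |G| = 30.
Closing under the operation: H = {e, r^5, r^10, r^4s, r^9s, r^14s}, so |H| = 6.

6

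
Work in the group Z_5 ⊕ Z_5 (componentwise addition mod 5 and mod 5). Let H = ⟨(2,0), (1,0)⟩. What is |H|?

5

|⟨(2,0)⟩| = 5 and |⟨(1,0)⟩| = 5, so |H| is a multiple of lcm(5, 5) = 5 and divides |G| = 25.
Closing under the operation: H = {(0,0), (1,0), (2,0), (3,0), (4,0)}, so |H| = 5.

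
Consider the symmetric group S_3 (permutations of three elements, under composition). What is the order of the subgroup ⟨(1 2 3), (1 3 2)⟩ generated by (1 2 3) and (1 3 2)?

|⟨(1 2 3)⟩| = 3 and |⟨(1 3 2)⟩| = 3, so |H| is a multiple of lcm(3, 3) = 3 and divides |G| = 6.
Closing under the operation: H = {e, (1 2 3), (1 3 2)}, so |H| = 3.

3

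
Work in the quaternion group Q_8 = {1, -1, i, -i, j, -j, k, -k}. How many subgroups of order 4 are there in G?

|G| = 8 and 4 | 8, so subgroups of order 4 are possible by Lagrange.
The subgroups of order 4 are: {1, -1, i, -i}; {1, -1, j, -j}; {1, -1, k, -k}.
So G has 3 subgroups of order 4.

3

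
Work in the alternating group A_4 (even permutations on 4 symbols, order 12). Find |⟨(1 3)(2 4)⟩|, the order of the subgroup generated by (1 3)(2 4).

Computing powers of (1 3)(2 4): the smallest k with ((1 3)(2 4))^k = e is k = 2.

2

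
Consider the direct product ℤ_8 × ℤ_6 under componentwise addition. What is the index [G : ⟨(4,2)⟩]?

|⟨(4,2)⟩| = 6 and |G| = 48.
By Lagrange, [G : H] = |G|/|H| = 48/6 = 8.

8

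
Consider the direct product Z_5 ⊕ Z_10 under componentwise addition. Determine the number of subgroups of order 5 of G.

6

|G| = 50 and 5 | 50, so subgroups of order 5 are possible by Lagrange.
The subgroups of order 5 are: {(0,0), (0,2), (0,4), (0,6), (0,8)}; {(0,0), (1,0), (2,0), (3,0), (4,0)}; {(0,0), (1,2), (2,4), (3,6), (4,8)}; {(0,0), (1,4), (2,8), (3,2), (4,6)}; … (6 in all).
So G has 6 subgroups of order 5.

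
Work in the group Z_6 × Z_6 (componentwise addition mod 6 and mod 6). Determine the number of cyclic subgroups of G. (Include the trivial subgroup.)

20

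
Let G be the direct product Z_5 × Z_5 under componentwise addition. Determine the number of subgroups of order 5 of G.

6

|G| = 25 and 5 | 25, so subgroups of order 5 are possible by Lagrange.
The subgroups of order 5 are: {(0,0), (0,1), (0,2), (0,3), (0,4)}; {(0,0), (1,0), (2,0), (3,0), (4,0)}; {(0,0), (1,1), (2,2), (3,3), (4,4)}; {(0,0), (1,2), (2,4), (3,1), (4,3)}; … (6 in all).
So G has 6 subgroups of order 5.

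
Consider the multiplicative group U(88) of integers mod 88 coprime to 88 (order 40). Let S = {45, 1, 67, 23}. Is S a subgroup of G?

|S| = 4 divides |G| = 40, consistent with Lagrange.
S contains the identity, every element's inverse is in S, and S is closed under ·: it is a subgroup.

Yes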